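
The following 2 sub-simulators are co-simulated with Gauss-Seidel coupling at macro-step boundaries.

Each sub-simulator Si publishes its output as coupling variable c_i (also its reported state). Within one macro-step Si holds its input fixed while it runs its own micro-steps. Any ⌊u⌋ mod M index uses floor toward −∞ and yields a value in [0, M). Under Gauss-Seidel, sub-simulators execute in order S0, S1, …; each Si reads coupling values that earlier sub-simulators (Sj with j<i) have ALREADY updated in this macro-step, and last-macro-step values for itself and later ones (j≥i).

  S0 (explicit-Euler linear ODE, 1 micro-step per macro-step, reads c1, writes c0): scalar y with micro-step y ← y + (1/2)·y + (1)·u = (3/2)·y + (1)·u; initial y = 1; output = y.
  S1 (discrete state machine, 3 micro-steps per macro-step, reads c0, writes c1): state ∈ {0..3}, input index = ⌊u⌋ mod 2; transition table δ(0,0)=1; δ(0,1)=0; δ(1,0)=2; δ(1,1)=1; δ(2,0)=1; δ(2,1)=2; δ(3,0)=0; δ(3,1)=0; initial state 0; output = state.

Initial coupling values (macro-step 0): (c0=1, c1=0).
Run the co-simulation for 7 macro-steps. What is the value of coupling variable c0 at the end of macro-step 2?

macro 1: S0 reads c1=0 → after 1×micro: 3/2; S1 reads c0=3/2 → after 3×micro: 0 ⇒ (c0=3/2, c1=0)
macro 2: S0 reads c1=0 → after 1×micro: 9/4; S1 reads c0=9/4 → after 3×micro: 1 ⇒ (c0=9/4, c1=1)
macro 3: S0 reads c1=1 → after 1×micro: 35/8; S1 reads c0=35/8 → after 3×micro: 2 ⇒ (c0=35/8, c1=2)
macro 4: S0 reads c1=2 → after 1×micro: 137/16; S1 reads c0=137/16 → after 3×micro: 1 ⇒ (c0=137/16, c1=1)
macro 5: S0 reads c1=1 → after 1×micro: 443/32; S1 reads c0=443/32 → after 3×micro: 1 ⇒ (c0=443/32, c1=1)
macro 6: S0 reads c1=1 → after 1×micro: 1393/64; S1 reads c0=1393/64 → after 3×micro: 1 ⇒ (c0=1393/64, c1=1)
macro 7: S0 reads c1=1 → after 1×micro: 4307/128; S1 reads c0=4307/128 → after 3×micro: 1 ⇒ (c0=4307/128, c1=1)

c0 at macro-step 2 = 9/4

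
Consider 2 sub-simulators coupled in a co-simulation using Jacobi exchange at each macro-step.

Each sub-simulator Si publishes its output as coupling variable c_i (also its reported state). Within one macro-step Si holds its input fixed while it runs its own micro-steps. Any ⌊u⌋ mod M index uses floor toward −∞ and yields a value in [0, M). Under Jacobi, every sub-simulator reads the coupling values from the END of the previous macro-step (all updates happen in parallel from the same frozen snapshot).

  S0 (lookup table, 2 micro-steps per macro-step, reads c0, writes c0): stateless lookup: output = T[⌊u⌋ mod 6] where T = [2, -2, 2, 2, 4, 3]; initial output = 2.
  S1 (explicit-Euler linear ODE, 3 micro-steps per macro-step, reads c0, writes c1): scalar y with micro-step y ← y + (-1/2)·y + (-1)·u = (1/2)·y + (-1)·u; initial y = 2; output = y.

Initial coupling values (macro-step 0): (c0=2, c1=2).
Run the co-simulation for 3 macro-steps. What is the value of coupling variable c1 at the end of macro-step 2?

c1 at macro-step 2 = -125/32

macro 1: S0 reads c0=2 → after 2×micro: 2; S1 reads c0=2 → after 3×micro: -13/4 ⇒ (c0=2, c1=-13/4)
macro 2: S0 reads c0=2 → after 2×micro: 2; S1 reads c0=2 → after 3×micro: -125/32 ⇒ (c0=2, c1=-125/32)
macro 3: S0 reads c0=2 → after 2×micro: 2; S1 reads c0=2 → after 3×micro: -1021/256 ⇒ (c0=2, c1=-1021/256)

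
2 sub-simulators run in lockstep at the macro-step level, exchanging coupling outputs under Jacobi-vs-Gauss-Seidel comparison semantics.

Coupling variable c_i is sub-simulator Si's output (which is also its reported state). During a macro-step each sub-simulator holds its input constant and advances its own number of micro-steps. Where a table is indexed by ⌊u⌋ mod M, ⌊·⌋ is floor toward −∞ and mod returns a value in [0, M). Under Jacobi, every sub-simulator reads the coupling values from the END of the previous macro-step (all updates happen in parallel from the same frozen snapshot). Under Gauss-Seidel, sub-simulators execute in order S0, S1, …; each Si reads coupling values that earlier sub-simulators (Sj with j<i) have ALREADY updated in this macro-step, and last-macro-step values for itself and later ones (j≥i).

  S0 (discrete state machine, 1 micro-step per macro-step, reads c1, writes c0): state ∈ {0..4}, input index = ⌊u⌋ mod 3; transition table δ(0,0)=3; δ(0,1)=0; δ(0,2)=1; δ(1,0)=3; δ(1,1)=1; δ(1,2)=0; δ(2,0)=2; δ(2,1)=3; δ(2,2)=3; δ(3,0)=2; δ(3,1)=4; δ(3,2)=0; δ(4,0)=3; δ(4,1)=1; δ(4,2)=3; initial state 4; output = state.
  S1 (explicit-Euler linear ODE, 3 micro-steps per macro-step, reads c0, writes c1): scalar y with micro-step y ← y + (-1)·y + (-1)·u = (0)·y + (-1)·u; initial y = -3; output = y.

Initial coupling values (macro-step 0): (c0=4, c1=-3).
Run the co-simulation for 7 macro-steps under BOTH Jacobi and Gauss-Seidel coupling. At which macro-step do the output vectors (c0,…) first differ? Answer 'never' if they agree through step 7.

[Jacobi] macro 1: S0 reads c1=-3 → after 1×micro: 3; S1 reads c0=4 → after 3×micro: -4 ⇒ (c0=3, c1=-4)
[Jacobi] macro 2: S0 reads c1=-4 → after 1×micro: 0; S1 reads c0=3 → after 3×micro: -3 ⇒ (c0=0, c1=-3)
[Jacobi] macro 3: S0 reads c1=-3 → after 1×micro: 3; S1 reads c0=0 → after 3×micro: 0 ⇒ (c0=3, c1=0)
[Jacobi] macro 4: S0 reads c1=0 → after 1×micro: 2; S1 reads c0=3 → after 3×micro: -3 ⇒ (c0=2, c1=-3)
[Jacobi] macro 5: S0 reads c1=-3 → after 1×micro: 2; S1 reads c0=2 → after 3×micro: -2 ⇒ (c0=2, c1=-2)
[Jacobi] macro 6: S0 reads c1=-2 → after 1×micro: 3; S1 reads c0=2 → after 3×micro: -2 ⇒ (c0=3, c1=-2)
[Jacobi] macro 7: S0 reads c1=-2 → after 1×micro: 4; S1 reads c0=3 → after 3×micro: -3 ⇒ (c0=4, c1=-3)
[Gauss-Seidel] macro 1: S0 reads c1=-3 → after 1×micro: 3; S1 reads c0=3 → after 3×micro: -3 ⇒ (c0=3, c1=-3)
[Gauss-Seidel] macro 2: S0 reads c1=-3 → after 1×micro: 2; S1 reads c0=2 → after 3×micro: -2 ⇒ (c0=2, c1=-2)
[Gauss-Seidel] macro 3: S0 reads c1=-2 → after 1×micro: 3; S1 reads c0=3 → after 3×micro: -3 ⇒ (c0=3, c1=-3)
[Gauss-Seidel] macro 4: S0 reads c1=-3 → after 1×micro: 2; S1 reads c0=2 → after 3×micro: -2 ⇒ (c0=2, c1=-2)
[Gauss-Seidel] macro 5: S0 reads c1=-2 → after 1×micro: 3; S1 reads c0=3 → after 3×micro: -3 ⇒ (c0=3, c1=-3)
[Gauss-Seidel] macro 6: S0 reads c1=-3 → after 1×micro: 2; S1 reads c0=2 → after 3×micro: -2 ⇒ (c0=2, c1=-2)
[Gauss-Seidel] macro 7: S0 reads c1=-2 → after 1×micro: 3; S1 reads c0=3 → after 3×micro: -3 ⇒ (c0=3, c1=-3)

first divergence at macro-step: 1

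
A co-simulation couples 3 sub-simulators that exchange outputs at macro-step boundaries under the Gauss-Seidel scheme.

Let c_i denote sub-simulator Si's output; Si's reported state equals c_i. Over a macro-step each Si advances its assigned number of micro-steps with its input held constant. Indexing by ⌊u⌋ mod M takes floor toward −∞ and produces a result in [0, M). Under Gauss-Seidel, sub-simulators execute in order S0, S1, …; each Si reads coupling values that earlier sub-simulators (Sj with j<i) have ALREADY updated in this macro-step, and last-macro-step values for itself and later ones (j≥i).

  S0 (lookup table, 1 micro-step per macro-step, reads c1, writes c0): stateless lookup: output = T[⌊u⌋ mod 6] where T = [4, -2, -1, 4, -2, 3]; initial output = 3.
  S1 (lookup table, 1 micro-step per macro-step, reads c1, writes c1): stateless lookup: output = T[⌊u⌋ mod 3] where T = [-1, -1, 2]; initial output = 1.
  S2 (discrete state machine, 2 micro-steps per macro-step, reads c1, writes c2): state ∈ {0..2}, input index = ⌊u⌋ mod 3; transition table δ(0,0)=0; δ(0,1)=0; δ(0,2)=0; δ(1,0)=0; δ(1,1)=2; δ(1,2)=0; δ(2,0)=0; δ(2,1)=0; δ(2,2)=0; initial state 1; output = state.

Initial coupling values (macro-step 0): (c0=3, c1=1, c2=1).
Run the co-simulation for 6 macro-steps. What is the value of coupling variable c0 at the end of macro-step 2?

c0 at macro-step 2 = 3

macro 1: S0 reads c1=1 → after 1×micro: -2; S1 reads c1=1 → after 1×micro: -1; S2 reads c1=-1 → after 2×micro: 0 ⇒ (c0=-2, c1=-1, c2=0)
macro 2: S0 reads c1=-1 → after 1×micro: 3; S1 reads c1=-1 → after 1×micro: 2; S2 reads c1=2 → after 2×micro: 0 ⇒ (c0=3, c1=2, c2=0)
macro 3: S0 reads c1=2 → after 1×micro: -1; S1 reads c1=2 → after 1×micro: 2; S2 reads c1=2 → after 2×micro: 0 ⇒ (c0=-1, c1=2, c2=0)
macro 4: S0 reads c1=2 → after 1×micro: -1; S1 reads c1=2 → after 1×micro: 2; S2 reads c1=2 → after 2×micro: 0 ⇒ (c0=-1, c1=2, c2=0)
macro 5: S0 reads c1=2 → after 1×micro: -1; S1 reads c1=2 → after 1×micro: 2; S2 reads c1=2 → after 2×micro: 0 ⇒ (c0=-1, c1=2, c2=0)
macro 6: S0 reads c1=2 → after 1×micro: -1; S1 reads c1=2 → after 1×micro: 2; S2 reads c1=2 → after 2×micro: 0 ⇒ (c0=-1, c1=2, c2=0)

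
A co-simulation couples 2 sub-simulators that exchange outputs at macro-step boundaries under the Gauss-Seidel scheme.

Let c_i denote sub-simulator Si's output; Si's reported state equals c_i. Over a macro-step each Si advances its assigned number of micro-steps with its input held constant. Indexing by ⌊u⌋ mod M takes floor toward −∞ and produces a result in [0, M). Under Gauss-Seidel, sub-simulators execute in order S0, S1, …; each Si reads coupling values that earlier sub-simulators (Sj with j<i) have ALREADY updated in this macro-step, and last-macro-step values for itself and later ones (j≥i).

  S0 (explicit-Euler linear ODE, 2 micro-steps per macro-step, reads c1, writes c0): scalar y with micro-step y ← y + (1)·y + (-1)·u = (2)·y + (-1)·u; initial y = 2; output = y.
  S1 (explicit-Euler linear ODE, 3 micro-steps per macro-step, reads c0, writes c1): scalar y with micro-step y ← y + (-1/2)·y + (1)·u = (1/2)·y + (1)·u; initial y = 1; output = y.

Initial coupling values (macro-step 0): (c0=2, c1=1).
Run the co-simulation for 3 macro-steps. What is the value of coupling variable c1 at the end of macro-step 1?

c1 at macro-step 1 = 71/8

macro 1: S0 reads c1=1 → after 2×micro: 5; S1 reads c0=5 → after 3×micro: 71/8 ⇒ (c0=5, c1=71/8)
macro 2: S0 reads c1=71/8 → after 2×micro: -53/8; S1 reads c0=-53/8 → after 3×micro: -671/64 ⇒ (c0=-53/8, c1=-671/64)
macro 3: S0 reads c1=-671/64 → after 2×micro: 317/64; S1 reads c0=317/64 → after 3×micro: 3767/512 ⇒ (c0=317/64, c1=3767/512)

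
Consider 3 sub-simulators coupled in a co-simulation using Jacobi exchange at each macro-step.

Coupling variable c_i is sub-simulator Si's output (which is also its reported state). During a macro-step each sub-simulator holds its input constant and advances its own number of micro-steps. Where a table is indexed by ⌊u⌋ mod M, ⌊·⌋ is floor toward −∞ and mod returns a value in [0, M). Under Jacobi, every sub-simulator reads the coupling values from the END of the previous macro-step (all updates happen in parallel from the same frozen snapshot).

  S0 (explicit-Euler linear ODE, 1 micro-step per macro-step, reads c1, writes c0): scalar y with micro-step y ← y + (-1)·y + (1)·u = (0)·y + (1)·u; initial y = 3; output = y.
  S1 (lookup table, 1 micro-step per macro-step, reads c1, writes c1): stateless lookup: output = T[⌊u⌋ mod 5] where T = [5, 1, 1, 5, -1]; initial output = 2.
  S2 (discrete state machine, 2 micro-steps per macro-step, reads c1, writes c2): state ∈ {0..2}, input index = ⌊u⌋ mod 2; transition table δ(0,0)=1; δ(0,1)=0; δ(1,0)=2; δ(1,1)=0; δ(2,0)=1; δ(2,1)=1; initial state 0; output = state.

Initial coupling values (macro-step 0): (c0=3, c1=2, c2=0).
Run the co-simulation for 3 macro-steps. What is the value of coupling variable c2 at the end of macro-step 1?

macro 1: S0 reads c1=2 → after 1×micro: 2; S1 reads c1=2 → after 1×micro: 1; S2 reads c1=2 → after 2×micro: 2 ⇒ (c0=2, c1=1, c2=2)
macro 2: S0 reads c1=1 → after 1×micro: 1; S1 reads c1=1 → after 1×micro: 1; S2 reads c1=1 → after 2×micro: 0 ⇒ (c0=1, c1=1, c2=0)
macro 3: S0 reads c1=1 → after 1×micro: 1; S1 reads c1=1 → after 1×micro: 1; S2 reads c1=1 → after 2×micro: 0 ⇒ (c0=1, c1=1, c2=0)

c2 at macro-step 1 = 2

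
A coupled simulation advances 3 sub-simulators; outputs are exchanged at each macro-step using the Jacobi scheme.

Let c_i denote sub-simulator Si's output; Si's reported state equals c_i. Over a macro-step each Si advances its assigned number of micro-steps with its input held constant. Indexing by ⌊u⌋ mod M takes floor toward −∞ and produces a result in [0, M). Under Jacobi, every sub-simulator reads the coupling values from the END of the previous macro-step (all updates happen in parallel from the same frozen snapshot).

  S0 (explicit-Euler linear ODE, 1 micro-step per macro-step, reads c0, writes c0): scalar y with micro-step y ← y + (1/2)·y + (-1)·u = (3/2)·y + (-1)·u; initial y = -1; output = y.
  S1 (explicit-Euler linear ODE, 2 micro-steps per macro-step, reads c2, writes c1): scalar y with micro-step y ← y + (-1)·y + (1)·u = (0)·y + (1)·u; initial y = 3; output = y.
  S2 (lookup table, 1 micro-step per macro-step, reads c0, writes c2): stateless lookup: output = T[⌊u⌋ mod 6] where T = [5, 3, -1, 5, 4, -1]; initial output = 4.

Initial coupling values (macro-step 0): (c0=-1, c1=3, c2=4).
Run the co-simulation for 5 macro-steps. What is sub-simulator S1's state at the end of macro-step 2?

macro 1: S0 reads c0=-1 → after 1×micro: -1/2; S1 reads c2=4 → after 2×micro: 4; S2 reads c0=-1 → after 1×micro: -1 ⇒ (c0=-1/2, c1=4, c2=-1)
macro 2: S0 reads c0=-1/2 → after 1×micro: -1/4; S1 reads c2=-1 → after 2×micro: -1; S2 reads c0=-1/2 → after 1×micro: -1 ⇒ (c0=-1/4, c1=-1, c2=-1)
macro 3: S0 reads c0=-1/4 → after 1×micro: -1/8; S1 reads c2=-1 → after 2×micro: -1; S2 reads c0=-1/4 → after 1×micro: -1 ⇒ (c0=-1/8, c1=-1, c2=-1)
macro 4: S0 reads c0=-1/8 → after 1×micro: -1/16; S1 reads c2=-1 → after 2×micro: -1; S2 reads c0=-1/8 → after 1×micro: -1 ⇒ (c0=-1/16, c1=-1, c2=-1)
macro 5: S0 reads c0=-1/16 → after 1×micro: -1/32; S1 reads c2=-1 → after 2×micro: -1; S2 reads c0=-1/16 → after 1×micro: -1 ⇒ (c0=-1/32, c1=-1, c2=-1)

S1 state at macro-step 2 = -1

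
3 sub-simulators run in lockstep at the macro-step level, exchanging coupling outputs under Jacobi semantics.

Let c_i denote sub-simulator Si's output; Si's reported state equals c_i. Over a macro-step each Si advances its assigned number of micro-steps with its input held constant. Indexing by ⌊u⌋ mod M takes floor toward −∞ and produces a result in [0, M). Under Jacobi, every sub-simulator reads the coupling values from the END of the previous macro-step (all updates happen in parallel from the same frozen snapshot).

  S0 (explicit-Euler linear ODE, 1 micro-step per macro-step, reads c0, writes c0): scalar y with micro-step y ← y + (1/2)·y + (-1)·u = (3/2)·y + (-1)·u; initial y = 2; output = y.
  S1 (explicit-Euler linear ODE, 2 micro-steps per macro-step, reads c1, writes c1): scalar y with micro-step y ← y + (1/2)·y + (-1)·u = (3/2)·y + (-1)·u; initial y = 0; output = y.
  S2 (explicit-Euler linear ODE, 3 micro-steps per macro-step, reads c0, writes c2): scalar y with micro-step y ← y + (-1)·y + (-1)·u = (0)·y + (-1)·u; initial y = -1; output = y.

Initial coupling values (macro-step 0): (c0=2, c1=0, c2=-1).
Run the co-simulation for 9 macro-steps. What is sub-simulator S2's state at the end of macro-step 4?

S2 state at macro-step 4 = -1/4

macro 1: S0 reads c0=2 → after 1×micro: 1; S1 reads c1=0 → after 2×micro: 0; S2 reads c0=2 → after 3×micro: -2 ⇒ (c0=1, c1=0, c2=-2)
macro 2: S0 reads c0=1 → after 1×micro: 1/2; S1 reads c1=0 → after 2×micro: 0; S2 reads c0=1 → after 3×micro: -1 ⇒ (c0=1/2, c1=0, c2=-1)
macro 3: S0 reads c0=1/2 → after 1×micro: 1/4; S1 reads c1=0 → after 2×micro: 0; S2 reads c0=1/2 → after 3×micro: -1/2 ⇒ (c0=1/4, c1=0, c2=-1/2)
macro 4: S0 reads c0=1/4 → after 1×micro: 1/8; S1 reads c1=0 → after 2×micro: 0; S2 reads c0=1/4 → after 3×micro: -1/4 ⇒ (c0=1/8, c1=0, c2=-1/4)
macro 5: S0 reads c0=1/8 → after 1×micro: 1/16; S1 reads c1=0 → after 2×micro: 0; S2 reads c0=1/8 → after 3×micro: -1/8 ⇒ (c0=1/16, c1=0, c2=-1/8)
macro 6: S0 reads c0=1/16 → after 1×micro: 1/32; S1 reads c1=0 → after 2×micro: 0; S2 reads c0=1/16 → after 3×micro: -1/16 ⇒ (c0=1/32, c1=0, c2=-1/16)
macro 7: S0 reads c0=1/32 → after 1×micro: 1/64; S1 reads c1=0 → after 2×micro: 0; S2 reads c0=1/32 → after 3×micro: -1/32 ⇒ (c0=1/64, c1=0, c2=-1/32)
macro 8: S0 reads c0=1/64 → after 1×micro: 1/128; S1 reads c1=0 → after 2×micro: 0; S2 reads c0=1/64 → after 3×micro: -1/64 ⇒ (c0=1/128, c1=0, c2=-1/64)
macro 9: S0 reads c0=1/128 → after 1×micro: 1/256; S1 reads c1=0 → after 2×micro: 0; S2 reads c0=1/128 → after 3×micro: -1/128 ⇒ (c0=1/256, c1=0, c2=-1/128)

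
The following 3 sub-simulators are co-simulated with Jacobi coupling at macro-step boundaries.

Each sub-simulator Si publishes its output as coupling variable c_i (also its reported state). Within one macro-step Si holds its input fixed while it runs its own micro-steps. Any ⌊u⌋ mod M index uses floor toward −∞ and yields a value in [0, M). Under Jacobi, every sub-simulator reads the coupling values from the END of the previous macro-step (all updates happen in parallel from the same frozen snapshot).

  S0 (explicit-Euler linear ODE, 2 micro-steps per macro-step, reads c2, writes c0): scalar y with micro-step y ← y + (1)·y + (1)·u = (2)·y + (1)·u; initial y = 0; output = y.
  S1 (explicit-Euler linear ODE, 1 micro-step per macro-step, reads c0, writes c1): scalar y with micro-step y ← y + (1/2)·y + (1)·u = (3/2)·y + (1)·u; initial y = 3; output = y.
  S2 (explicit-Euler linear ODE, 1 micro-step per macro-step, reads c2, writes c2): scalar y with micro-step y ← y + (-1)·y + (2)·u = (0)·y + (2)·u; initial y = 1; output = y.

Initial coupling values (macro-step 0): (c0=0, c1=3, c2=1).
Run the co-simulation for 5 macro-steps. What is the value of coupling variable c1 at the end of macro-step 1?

c1 at macro-step 1 = 9/2

macro 1: S0 reads c2=1 → after 2×micro: 3; S1 reads c0=0 → after 1×micro: 9/2; S2 reads c2=1 → after 1×micro: 2 ⇒ (c0=3, c1=9/2, c2=2)
macro 2: S0 reads c2=2 → after 2×micro: 18; S1 reads c0=3 → after 1×micro: 39/4; S2 reads c2=2 → after 1×micro: 4 ⇒ (c0=18, c1=39/4, c2=4)
macro 3: S0 reads c2=4 → after 2×micro: 84; S1 reads c0=18 → after 1×micro: 261/8; S2 reads c2=4 → after 1×micro: 8 ⇒ (c0=84, c1=261/8, c2=8)
macro 4: S0 reads c2=8 → after 2×micro: 360; S1 reads c0=84 → after 1×micro: 2127/16; S2 reads c2=8 → after 1×micro: 16 ⇒ (c0=360, c1=2127/16, c2=16)
macro 5: S0 reads c2=16 → after 2×micro: 1488; S1 reads c0=360 → after 1×micro: 17901/32; S2 reads c2=16 → after 1×micro: 32 ⇒ (c0=1488, c1=17901/32, c2=32)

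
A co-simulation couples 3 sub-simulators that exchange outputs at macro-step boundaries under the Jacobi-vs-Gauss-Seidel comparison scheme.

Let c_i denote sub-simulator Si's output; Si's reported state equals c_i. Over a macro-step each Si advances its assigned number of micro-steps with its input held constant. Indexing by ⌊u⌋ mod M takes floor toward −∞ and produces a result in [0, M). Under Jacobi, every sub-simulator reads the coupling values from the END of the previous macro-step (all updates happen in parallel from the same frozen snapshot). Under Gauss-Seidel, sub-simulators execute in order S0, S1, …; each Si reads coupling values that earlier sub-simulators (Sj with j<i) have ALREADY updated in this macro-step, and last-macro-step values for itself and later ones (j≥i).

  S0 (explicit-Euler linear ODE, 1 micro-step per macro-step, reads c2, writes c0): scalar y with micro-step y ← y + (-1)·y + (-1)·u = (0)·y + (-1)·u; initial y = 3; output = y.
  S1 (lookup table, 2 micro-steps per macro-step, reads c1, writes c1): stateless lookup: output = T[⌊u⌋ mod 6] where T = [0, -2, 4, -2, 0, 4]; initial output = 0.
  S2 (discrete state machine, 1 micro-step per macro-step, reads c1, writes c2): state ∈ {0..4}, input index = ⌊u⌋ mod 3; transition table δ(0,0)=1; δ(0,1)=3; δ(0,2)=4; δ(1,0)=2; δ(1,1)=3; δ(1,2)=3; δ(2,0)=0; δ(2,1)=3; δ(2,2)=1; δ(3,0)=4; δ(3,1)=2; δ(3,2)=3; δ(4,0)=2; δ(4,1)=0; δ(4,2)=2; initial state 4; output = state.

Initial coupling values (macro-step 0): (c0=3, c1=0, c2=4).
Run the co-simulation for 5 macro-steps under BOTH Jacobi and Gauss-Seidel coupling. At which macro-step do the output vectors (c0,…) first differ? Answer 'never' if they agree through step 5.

first divergence at macro-step: never

[Jacobi] macro 1: S0 reads c2=4 → after 1×micro: -4; S1 reads c1=0 → after 2×micro: 0; S2 reads c1=0 → after 1×micro: 2 ⇒ (c0=-4, c1=0, c2=2)
[Jacobi] macro 2: S0 reads c2=2 → after 1×micro: -2; S1 reads c1=0 → after 2×micro: 0; S2 reads c1=0 → after 1×micro: 0 ⇒ (c0=-2, c1=0, c2=0)
[Jacobi] macro 3: S0 reads c2=0 → after 1×micro: 0; S1 reads c1=0 → after 2×micro: 0; S2 reads c1=0 → after 1×micro: 1 ⇒ (c0=0, c1=0, c2=1)
[Jacobi] macro 4: S0 reads c2=1 → after 1×micro: -1; S1 reads c1=0 → after 2×micro: 0; S2 reads c1=0 → after 1×micro: 2 ⇒ (c0=-1, c1=0, c2=2)
[Jacobi] macro 5: S0 reads c2=2 → after 1×micro: -2; S1 reads c1=0 → after 2×micro: 0; S2 reads c1=0 → after 1×micro: 0 ⇒ (c0=-2, c1=0, c2=0)
[Gauss-Seidel] macro 1: S0 reads c2=4 → after 1×micro: -4; S1 reads c1=0 → after 2×micro: 0; S2 reads c1=0 → after 1×micro: 2 ⇒ (c0=-4, c1=0, c2=2)
[Gauss-Seidel] macro 2: S0 reads c2=2 → after 1×micro: -2; S1 reads c1=0 → after 2×micro: 0; S2 reads c1=0 → after 1×micro: 0 ⇒ (c0=-2, c1=0, c2=0)
[Gauss-Seidel] macro 3: S0 reads c2=0 → after 1×micro: 0; S1 reads c1=0 → after 2×micro: 0; S2 reads c1=0 → after 1×micro: 1 ⇒ (c0=0, c1=0, c2=1)
[Gauss-Seidel] macro 4: S0 reads c2=1 → after 1×micro: -1; S1 reads c1=0 → after 2×micro: 0; S2 reads c1=0 → after 1×micro: 2 ⇒ (c0=-1, c1=0, c2=2)
[Gauss-Seidel] macro 5: S0 reads c2=2 → after 1×micro: -2; S1 reads c1=0 → after 2×micro: 0; S2 reads c1=0 → after 1×micro: 0 ⇒ (c0=-2, c1=0, c2=0)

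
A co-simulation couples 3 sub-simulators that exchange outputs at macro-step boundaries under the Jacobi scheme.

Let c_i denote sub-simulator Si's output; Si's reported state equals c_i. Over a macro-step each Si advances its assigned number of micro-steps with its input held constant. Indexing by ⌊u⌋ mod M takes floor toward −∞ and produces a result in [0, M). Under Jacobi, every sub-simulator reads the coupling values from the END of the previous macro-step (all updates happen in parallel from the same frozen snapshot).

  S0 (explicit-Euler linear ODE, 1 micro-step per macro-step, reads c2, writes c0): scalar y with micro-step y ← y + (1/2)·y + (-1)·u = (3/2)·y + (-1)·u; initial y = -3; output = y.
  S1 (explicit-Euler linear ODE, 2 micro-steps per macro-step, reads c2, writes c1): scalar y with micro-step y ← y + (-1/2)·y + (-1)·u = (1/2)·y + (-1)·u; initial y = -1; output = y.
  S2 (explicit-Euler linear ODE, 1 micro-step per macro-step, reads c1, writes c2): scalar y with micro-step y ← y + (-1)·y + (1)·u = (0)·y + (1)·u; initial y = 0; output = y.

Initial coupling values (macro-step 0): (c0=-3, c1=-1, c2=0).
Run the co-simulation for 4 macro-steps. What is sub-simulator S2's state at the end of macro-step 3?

macro 1: S0 reads c2=0 → after 1×micro: -9/2; S1 reads c2=0 → after 2×micro: -1/4; S2 reads c1=-1 → after 1×micro: -1 ⇒ (c0=-9/2, c1=-1/4, c2=-1)
macro 2: S0 reads c2=-1 → after 1×micro: -23/4; S1 reads c2=-1 → after 2×micro: 23/16; S2 reads c1=-1/4 → after 1×micro: -1/4 ⇒ (c0=-23/4, c1=23/16, c2=-1/4)
macro 3: S0 reads c2=-1/4 → after 1×micro: -67/8; S1 reads c2=-1/4 → after 2×micro: 47/64; S2 reads c1=23/16 → after 1×micro: 23/16 ⇒ (c0=-67/8, c1=47/64, c2=23/16)
macro 4: S0 reads c2=23/16 → after 1×micro: -14; S1 reads c2=23/16 → after 2×micro: -505/256; S2 reads c1=47/64 → after 1×micro: 47/64 ⇒ (c0=-14, c1=-505/256, c2=47/64)

S2 state at macro-step 3 = 23/16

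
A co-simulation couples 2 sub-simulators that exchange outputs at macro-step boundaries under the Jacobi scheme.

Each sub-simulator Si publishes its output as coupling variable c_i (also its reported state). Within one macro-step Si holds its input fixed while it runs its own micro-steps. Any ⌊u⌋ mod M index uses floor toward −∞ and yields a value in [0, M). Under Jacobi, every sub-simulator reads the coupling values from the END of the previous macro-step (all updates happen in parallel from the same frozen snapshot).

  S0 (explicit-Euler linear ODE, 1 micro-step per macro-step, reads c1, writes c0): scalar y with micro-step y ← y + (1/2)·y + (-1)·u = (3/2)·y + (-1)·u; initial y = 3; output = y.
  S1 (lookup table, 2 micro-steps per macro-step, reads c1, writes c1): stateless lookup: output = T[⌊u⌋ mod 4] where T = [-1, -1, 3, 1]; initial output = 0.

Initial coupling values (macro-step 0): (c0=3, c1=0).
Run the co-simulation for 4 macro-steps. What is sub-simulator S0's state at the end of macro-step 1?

S0 state at macro-step 1 = 9/2

macro 1: S0 reads c1=0 → after 1×micro: 9/2; S1 reads c1=0 → after 2×micro: -1 ⇒ (c0=9/2, c1=-1)
macro 2: S0 reads c1=-1 → after 1×micro: 31/4; S1 reads c1=-1 → after 2×micro: 1 ⇒ (c0=31/4, c1=1)
macro 3: S0 reads c1=1 → after 1×micro: 85/8; S1 reads c1=1 → after 2×micro: -1 ⇒ (c0=85/8, c1=-1)
macro 4: S0 reads c1=-1 → after 1×micro: 271/16; S1 reads c1=-1 → after 2×micro: 1 ⇒ (c0=271/16, c1=1)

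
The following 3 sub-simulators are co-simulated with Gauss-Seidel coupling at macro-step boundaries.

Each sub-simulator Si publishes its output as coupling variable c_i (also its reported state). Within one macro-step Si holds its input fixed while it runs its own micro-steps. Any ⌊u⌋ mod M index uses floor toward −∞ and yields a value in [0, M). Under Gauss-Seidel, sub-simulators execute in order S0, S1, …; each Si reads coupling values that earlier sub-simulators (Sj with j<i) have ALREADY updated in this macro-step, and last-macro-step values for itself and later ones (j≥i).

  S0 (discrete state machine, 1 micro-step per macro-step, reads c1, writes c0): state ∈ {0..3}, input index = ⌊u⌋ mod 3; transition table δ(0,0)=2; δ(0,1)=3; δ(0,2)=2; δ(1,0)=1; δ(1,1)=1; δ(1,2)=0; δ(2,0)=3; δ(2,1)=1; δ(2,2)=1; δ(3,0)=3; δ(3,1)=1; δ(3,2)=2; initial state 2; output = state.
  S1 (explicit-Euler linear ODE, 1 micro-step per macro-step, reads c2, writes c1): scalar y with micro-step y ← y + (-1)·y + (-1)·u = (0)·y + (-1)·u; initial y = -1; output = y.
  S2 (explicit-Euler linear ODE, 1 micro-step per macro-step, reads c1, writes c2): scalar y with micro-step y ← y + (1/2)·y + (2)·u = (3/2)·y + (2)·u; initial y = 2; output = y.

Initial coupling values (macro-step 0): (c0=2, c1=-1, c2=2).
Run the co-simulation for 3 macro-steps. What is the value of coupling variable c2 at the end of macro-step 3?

macro 1: S0 reads c1=-1 → after 1×micro: 1; S1 reads c2=2 → after 1×micro: -2; S2 reads c1=-2 → after 1×micro: -1 ⇒ (c0=1, c1=-2, c2=-1)
macro 2: S0 reads c1=-2 → after 1×micro: 1; S1 reads c2=-1 → after 1×micro: 1; S2 reads c1=1 → after 1×micro: 1/2 ⇒ (c0=1, c1=1, c2=1/2)
macro 3: S0 reads c1=1 → after 1×micro: 1; S1 reads c2=1/2 → after 1×micro: -1/2; S2 reads c1=-1/2 → after 1×micro: -1/4 ⇒ (c0=1, c1=-1/2, c2=-1/4)

c2 at macro-step 3 = -1/4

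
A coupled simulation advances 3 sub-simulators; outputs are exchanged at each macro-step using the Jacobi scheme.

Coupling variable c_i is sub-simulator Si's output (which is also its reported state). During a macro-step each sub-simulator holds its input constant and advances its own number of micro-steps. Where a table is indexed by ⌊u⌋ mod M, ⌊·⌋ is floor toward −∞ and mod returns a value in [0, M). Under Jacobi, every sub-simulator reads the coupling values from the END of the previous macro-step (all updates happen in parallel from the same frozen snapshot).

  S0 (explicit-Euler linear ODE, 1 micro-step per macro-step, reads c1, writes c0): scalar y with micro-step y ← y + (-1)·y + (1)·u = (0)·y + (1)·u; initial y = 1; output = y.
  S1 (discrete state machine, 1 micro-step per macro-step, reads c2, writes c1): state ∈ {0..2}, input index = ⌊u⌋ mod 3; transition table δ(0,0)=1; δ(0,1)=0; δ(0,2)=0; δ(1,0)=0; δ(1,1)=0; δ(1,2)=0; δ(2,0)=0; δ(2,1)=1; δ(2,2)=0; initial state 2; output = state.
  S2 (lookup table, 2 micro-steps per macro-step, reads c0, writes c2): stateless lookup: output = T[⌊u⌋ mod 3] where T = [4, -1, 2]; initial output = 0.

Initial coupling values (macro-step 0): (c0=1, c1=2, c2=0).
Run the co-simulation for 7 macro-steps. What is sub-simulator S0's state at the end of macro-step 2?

macro 1: S0 reads c1=2 → after 1×micro: 2; S1 reads c2=0 → after 1×micro: 0; S2 reads c0=1 → after 2×micro: -1 ⇒ (c0=2, c1=0, c2=-1)
macro 2: S0 reads c1=0 → after 1×micro: 0; S1 reads c2=-1 → after 1×micro: 0; S2 reads c0=2 → after 2×micro: 2 ⇒ (c0=0, c1=0, c2=2)
macro 3: S0 reads c1=0 → after 1×micro: 0; S1 reads c2=2 → after 1×micro: 0; S2 reads c0=0 → after 2×micro: 4 ⇒ (c0=0, c1=0, c2=4)
macro 4: S0 reads c1=0 → after 1×micro: 0; S1 reads c2=4 → after 1×micro: 0; S2 reads c0=0 → after 2×micro: 4 ⇒ (c0=0, c1=0, c2=4)
macro 5: S0 reads c1=0 → after 1×micro: 0; S1 reads c2=4 → after 1×micro: 0; S2 reads c0=0 → after 2×micro: 4 ⇒ (c0=0, c1=0, c2=4)
macro 6: S0 reads c1=0 → after 1×micro: 0; S1 reads c2=4 → after 1×micro: 0; S2 reads c0=0 → after 2×micro: 4 ⇒ (c0=0, c1=0, c2=4)
macro 7: S0 reads c1=0 → after 1×micro: 0; S1 reads c2=4 → after 1×micro: 0; S2 reads c0=0 → after 2×micro: 4 ⇒ (c0=0, c1=0, c2=4)

S0 state at macro-step 2 = 0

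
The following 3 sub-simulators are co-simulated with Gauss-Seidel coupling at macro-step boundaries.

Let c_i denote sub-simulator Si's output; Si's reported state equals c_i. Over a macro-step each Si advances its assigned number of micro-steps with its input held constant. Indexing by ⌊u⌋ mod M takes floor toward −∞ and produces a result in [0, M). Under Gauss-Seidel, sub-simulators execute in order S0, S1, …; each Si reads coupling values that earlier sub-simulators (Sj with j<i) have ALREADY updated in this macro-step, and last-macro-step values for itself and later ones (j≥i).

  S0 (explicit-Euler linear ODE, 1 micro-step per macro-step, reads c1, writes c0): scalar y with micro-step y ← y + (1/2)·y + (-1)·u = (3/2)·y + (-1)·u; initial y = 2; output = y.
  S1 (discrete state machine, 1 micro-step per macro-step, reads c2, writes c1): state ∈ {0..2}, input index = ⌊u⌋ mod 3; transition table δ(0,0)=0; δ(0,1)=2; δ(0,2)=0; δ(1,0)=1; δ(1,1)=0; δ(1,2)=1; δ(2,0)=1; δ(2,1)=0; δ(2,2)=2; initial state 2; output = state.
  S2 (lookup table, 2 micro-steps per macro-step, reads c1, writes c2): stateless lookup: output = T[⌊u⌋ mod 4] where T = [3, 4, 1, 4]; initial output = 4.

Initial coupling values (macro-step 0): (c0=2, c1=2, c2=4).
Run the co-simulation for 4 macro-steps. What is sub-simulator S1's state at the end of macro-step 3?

macro 1: S0 reads c1=2 → after 1×micro: 1; S1 reads c2=4 → after 1×micro: 0; S2 reads c1=0 → after 2×micro: 3 ⇒ (c0=1, c1=0, c2=3)
macro 2: S0 reads c1=0 → after 1×micro: 3/2; S1 reads c2=3 → after 1×micro: 0; S2 reads c1=0 → after 2×micro: 3 ⇒ (c0=3/2, c1=0, c2=3)
macro 3: S0 reads c1=0 → after 1×micro: 9/4; S1 reads c2=3 → after 1×micro: 0; S2 reads c1=0 → after 2×micro: 3 ⇒ (c0=9/4, c1=0, c2=3)
macro 4: S0 reads c1=0 → after 1×micro: 27/8; S1 reads c2=3 → after 1×micro: 0; S2 reads c1=0 → after 2×micro: 3 ⇒ (c0=27/8, c1=0, c2=3)

S1 state at macro-step 3 = 0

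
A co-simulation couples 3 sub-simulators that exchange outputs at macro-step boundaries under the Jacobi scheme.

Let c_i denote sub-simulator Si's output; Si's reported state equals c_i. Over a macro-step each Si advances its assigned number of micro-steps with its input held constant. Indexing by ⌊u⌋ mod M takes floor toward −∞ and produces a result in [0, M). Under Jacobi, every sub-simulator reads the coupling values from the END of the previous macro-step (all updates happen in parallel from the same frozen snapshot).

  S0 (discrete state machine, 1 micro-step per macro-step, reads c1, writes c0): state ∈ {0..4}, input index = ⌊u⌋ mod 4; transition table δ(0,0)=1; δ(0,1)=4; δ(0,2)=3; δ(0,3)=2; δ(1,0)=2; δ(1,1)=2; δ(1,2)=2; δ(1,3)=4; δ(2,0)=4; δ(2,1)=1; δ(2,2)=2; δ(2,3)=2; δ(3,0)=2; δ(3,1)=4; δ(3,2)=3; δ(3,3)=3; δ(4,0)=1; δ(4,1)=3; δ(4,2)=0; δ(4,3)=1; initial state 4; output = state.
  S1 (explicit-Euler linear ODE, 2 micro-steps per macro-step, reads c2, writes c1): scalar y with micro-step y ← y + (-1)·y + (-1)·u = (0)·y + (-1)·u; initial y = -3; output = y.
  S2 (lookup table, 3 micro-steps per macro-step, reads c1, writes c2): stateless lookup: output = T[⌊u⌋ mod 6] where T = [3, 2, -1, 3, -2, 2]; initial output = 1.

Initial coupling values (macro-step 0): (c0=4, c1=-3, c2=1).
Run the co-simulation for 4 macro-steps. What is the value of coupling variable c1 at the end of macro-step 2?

c1 at macro-step 2 = -3

macro 1: S0 reads c1=-3 → after 1×micro: 3; S1 reads c2=1 → after 2×micro: -1; S2 reads c1=-3 → after 3×micro: 3 ⇒ (c0=3, c1=-1, c2=3)
macro 2: S0 reads c1=-1 → after 1×micro: 3; S1 reads c2=3 → after 2×micro: -3; S2 reads c1=-1 → after 3×micro: 2 ⇒ (c0=3, c1=-3, c2=2)
macro 3: S0 reads c1=-3 → after 1×micro: 4; S1 reads c2=2 → after 2×micro: -2; S2 reads c1=-3 → after 3×micro: 3 ⇒ (c0=4, c1=-2, c2=3)
macro 4: S0 reads c1=-2 → after 1×micro: 0; S1 reads c2=3 → after 2×micro: -3; S2 reads c1=-2 → after 3×micro: -2 ⇒ (c0=0, c1=-3, c2=-2)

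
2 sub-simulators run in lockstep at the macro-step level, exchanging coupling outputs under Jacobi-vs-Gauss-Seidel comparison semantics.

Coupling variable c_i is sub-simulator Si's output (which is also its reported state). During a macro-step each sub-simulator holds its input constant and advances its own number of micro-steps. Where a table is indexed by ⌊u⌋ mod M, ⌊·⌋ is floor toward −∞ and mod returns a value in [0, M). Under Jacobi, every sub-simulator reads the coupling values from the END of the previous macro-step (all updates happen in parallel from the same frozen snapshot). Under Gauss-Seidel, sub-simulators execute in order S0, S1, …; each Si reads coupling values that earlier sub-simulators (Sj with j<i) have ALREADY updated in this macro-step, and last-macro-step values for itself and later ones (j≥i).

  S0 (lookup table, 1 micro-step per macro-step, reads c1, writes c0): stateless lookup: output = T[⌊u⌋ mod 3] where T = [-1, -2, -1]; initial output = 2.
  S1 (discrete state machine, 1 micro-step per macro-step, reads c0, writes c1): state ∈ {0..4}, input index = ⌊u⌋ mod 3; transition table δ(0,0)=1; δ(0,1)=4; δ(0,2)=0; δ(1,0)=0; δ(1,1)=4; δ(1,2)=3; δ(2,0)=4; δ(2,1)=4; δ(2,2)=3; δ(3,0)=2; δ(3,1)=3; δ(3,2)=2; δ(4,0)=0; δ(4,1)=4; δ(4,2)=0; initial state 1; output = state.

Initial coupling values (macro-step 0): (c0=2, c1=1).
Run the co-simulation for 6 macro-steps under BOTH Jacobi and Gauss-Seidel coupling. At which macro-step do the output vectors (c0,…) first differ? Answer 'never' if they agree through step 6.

first divergence at macro-step: 1

[Jacobi] macro 1: S0 reads c1=1 → after 1×micro: -2; S1 reads c0=2 → after 1×micro: 3 ⇒ (c0=-2, c1=3)
[Jacobi] macro 2: S0 reads c1=3 → after 1×micro: -1; S1 reads c0=-2 → after 1×micro: 3 ⇒ (c0=-1, c1=3)
[Jacobi] macro 3: S0 reads c1=3 → after 1×micro: -1; S1 reads c0=-1 → after 1×micro: 2 ⇒ (c0=-1, c1=2)
[Jacobi] macro 4: S0 reads c1=2 → after 1×micro: -1; S1 reads c0=-1 → after 1×micro: 3 ⇒ (c0=-1, c1=3)
[Jacobi] macro 5: S0 reads c1=3 → after 1×micro: -1; S1 reads c0=-1 → after 1×micro: 2 ⇒ (c0=-1, c1=2)
[Jacobi] macro 6: S0 reads c1=2 → after 1×micro: -1; S1 reads c0=-1 → after 1×micro: 3 ⇒ (c0=-1, c1=3)
[Gauss-Seidel] macro 1: S0 reads c1=1 → after 1×micro: -2; S1 reads c0=-2 → after 1×micro: 4 ⇒ (c0=-2, c1=4)
[Gauss-Seidel] macro 2: S0 reads c1=4 → after 1×micro: -2; S1 reads c0=-2 → after 1×micro: 4 ⇒ (c0=-2, c1=4)
[Gauss-Seidel] macro 3: S0 reads c1=4 → after 1×micro: -2; S1 reads c0=-2 → after 1×micro: 4 ⇒ (c0=-2, c1=4)
[Gauss-Seidel] macro 4: S0 reads c1=4 → after 1×micro: -2; S1 reads c0=-2 → after 1×micro: 4 ⇒ (c0=-2, c1=4)
[Gauss-Seidel] macro 5: S0 reads c1=4 → after 1×micro: -2; S1 reads c0=-2 → after 1×micro: 4 ⇒ (c0=-2, c1=4)
[Gauss-Seidel] macro 6: S0 reads c1=4 → after 1×micro: -2; S1 reads c0=-2 → after 1×micro: 4 ⇒ (c0=-2, c1=4)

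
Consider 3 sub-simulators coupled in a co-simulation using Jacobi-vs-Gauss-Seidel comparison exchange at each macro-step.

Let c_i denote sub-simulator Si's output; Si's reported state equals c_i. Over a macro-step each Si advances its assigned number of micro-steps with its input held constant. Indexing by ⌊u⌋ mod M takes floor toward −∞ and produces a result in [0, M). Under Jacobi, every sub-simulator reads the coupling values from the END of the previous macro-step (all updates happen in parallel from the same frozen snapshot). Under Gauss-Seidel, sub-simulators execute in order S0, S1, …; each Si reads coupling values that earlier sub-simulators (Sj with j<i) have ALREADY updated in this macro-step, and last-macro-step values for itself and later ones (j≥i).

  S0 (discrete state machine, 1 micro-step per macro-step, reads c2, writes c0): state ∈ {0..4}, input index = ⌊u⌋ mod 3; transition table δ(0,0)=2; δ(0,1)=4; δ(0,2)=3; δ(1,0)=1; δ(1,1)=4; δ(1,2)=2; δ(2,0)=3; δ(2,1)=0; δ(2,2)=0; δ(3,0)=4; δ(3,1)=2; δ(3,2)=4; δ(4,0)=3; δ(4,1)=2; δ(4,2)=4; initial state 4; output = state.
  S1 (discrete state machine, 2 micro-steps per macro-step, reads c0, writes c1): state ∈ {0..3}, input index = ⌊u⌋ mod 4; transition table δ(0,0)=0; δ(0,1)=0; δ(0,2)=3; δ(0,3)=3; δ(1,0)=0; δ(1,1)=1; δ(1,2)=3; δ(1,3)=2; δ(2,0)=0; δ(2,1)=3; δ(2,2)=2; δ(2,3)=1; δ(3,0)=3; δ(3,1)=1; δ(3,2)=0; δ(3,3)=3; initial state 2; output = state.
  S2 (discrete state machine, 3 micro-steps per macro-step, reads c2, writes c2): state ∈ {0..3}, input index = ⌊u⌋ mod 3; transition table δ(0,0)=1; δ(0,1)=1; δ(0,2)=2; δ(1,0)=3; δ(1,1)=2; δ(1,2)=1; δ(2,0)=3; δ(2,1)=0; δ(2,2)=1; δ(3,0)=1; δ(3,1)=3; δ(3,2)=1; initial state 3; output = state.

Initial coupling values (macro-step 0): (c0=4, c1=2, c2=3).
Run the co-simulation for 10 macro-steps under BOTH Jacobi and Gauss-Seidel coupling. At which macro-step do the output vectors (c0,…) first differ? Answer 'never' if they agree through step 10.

[Jacobi] macro 1: S0 reads c2=3 → after 1×micro: 3; S1 reads c0=4 → after 2×micro: 0; S2 reads c2=3 → after 3×micro: 1 ⇒ (c0=3, c1=0, c2=1)
[Jacobi] macro 2: S0 reads c2=1 → after 1×micro: 2; S1 reads c0=3 → after 2×micro: 3; S2 reads c2=1 → after 3×micro: 1 ⇒ (c0=2, c1=3, c2=1)
[Jacobi] macro 3: S0 reads c2=1 → after 1×micro: 0; S1 reads c0=2 → after 2×micro: 3; S2 reads c2=1 → after 3×micro: 1 ⇒ (c0=0, c1=3, c2=1)
[Jacobi] macro 4: S0 reads c2=1 → after 1×micro: 4; S1 reads c0=0 → after 2×micro: 3; S2 reads c2=1 → after 3×micro: 1 ⇒ (c0=4, c1=3, c2=1)
[Jacobi] macro 5: S0 reads c2=1 → after 1×micro: 2; S1 reads c0=4 → after 2×micro: 3; S2 reads c2=1 → after 3×micro: 1 ⇒ (c0=2, c1=3, c2=1)
[Jacobi] macro 6: S0 reads c2=1 → after 1×micro: 0; S1 reads c0=2 → after 2×micro: 3; S2 reads c2=1 → after 3×micro: 1 ⇒ (c0=0, c1=3, c2=1)
[Jacobi] macro 7: S0 reads c2=1 → after 1×micro: 4; S1 reads c0=0 → after 2×micro: 3; S2 reads c2=1 → after 3×micro: 1 ⇒ (c0=4, c1=3, c2=1)
[Jacobi] macro 8: S0 reads c2=1 → after 1×micro: 2; S1 reads c0=4 → after 2×micro: 3; S2 reads c2=1 → after 3×micro: 1 ⇒ (c0=2, c1=3, c2=1)
[Jacobi] macro 9: S0 reads c2=1 → after 1×micro: 0; S1 reads c0=2 → after 2×micro: 3; S2 reads c2=1 → after 3×micro: 1 ⇒ (c0=0, c1=3, c2=1)
[Jacobi] macro 10: S0 reads c2=1 → after 1×micro: 4; S1 reads c0=0 → after 2×micro: 3; S2 reads c2=1 → after 3×micro: 1 ⇒ (c0=4, c1=3, c2=1)
[Gauss-Seidel] macro 1: S0 reads c2=3 → after 1×micro: 3; S1 reads c0=3 → after 2×micro: 2; S2 reads c2=3 → after 3×micro: 1 ⇒ (c0=3, c1=2, c2=1)
[Gauss-Seidel] macro 2: S0 reads c2=1 → after 1×micro: 2; S1 reads c0=2 → after 2×micro: 2; S2 reads c2=1 → after 3×micro: 1 ⇒ (c0=2, c1=2, c2=1)
[Gauss-Seidel] macro 3: S0 reads c2=1 → after 1×micro: 0; S1 reads c0=0 → after 2×micro: 0; S2 reads c2=1 → after 3×micro: 1 ⇒ (c0=0, c1=0, c2=1)
[Gauss-Seidel] macro 4: S0 reads c2=1 → after 1×micro: 4; S1 reads c0=4 → after 2×micro: 0; S2 reads c2=1 → after 3×micro: 1 ⇒ (c0=4, c1=0, c2=1)
[Gauss-Seidel] macro 5: S0 reads c2=1 → after 1×micro: 2; S1 reads c0=2 → after 2×micro: 0; S2 reads c2=1 → after 3×micro: 1 ⇒ (c0=2, c1=0, c2=1)
[Gauss-Seidel] macro 6: S0 reads c2=1 → after 1×micro: 0; S1 reads c0=0 → after 2×micro: 0; S2 reads c2=1 → after 3×micro: 1 ⇒ (c0=0, c1=0, c2=1)
[Gauss-Seidel] macro 7: S0 reads c2=1 → after 1×micro: 4; S1 reads c0=4 → after 2×micro: 0; S2 reads c2=1 → after 3×micro: 1 ⇒ (c0=4, c1=0, c2=1)
[Gauss-Seidel] macro 8: S0 reads c2=1 → after 1×micro: 2; S1 reads c0=2 → after 2×micro: 0; S2 reads c2=1 → after 3×micro: 1 ⇒ (c0=2, c1=0, c2=1)
[Gauss-Seidel] macro 9: S0 reads c2=1 → after 1×micro: 0; S1 reads c0=0 → after 2×micro: 0; S2 reads c2=1 → after 3×micro: 1 ⇒ (c0=0, c1=0, c2=1)
[Gauss-Seidel] macro 10: S0 reads c2=1 → after 1×micro: 4; S1 reads c0=4 → after 2×micro: 0; S2 reads c2=1 → after 3×micro: 1 ⇒ (c0=4, c1=0, c2=1)

first divergence at macro-step: 1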